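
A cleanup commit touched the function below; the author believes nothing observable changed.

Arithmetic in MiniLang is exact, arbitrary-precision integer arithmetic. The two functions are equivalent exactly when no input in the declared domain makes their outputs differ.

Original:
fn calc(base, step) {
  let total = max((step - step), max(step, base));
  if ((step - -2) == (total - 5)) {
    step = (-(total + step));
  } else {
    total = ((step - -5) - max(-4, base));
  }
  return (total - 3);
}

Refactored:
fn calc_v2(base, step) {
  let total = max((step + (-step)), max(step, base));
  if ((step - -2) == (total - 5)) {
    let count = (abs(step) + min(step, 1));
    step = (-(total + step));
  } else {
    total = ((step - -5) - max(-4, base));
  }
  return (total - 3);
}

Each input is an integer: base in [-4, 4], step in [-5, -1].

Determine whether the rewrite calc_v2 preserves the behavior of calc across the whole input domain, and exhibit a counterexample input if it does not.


Reading the diff, among the changes: statement counts differ, arithmetic usage differs, min/max/abs usage differs, local variable names differ, constant usage differs.
Tracing base=4, step=-1: calc: total := 4 | ((step - -2) == (total - 5)): false | total := 0 | result -3 | calc_v2: total := 4 | ((step - -2) == (total - 5)): false | total := 0 | result -3 — matching result -3.
Across all 45 domain points the two functions coincide.
verdict: equivalent


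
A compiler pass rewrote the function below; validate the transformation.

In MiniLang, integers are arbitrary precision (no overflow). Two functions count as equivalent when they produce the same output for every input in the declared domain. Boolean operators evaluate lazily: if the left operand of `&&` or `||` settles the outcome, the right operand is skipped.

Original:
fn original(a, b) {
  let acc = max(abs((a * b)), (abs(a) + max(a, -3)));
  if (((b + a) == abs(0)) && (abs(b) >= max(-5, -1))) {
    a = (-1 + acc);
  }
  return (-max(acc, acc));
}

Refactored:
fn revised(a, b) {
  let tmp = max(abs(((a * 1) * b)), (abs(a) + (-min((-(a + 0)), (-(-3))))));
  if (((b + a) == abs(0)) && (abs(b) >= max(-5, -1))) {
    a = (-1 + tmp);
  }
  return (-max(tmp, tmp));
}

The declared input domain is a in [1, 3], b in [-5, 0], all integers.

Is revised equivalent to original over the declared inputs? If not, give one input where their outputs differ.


The two versions differ — the changes include local variable names differ; arithmetic usage differs; min/max/abs usage differs; constant usage differs.
As a probe, take a=2, b=-3: original runs acc=6, then (((b + a) == abs(0)) && (abs(b) >= max(-5, -1))) is false, then returns -6; revised runs tmp=6, then (((b + a) == abs(0)) && (abs(b) >= max(-5, -1))) is false, then returns -6; both end at -6.
An exhaustive pass over the 18 declared inputs shows identical outputs.
verdict: equivalent


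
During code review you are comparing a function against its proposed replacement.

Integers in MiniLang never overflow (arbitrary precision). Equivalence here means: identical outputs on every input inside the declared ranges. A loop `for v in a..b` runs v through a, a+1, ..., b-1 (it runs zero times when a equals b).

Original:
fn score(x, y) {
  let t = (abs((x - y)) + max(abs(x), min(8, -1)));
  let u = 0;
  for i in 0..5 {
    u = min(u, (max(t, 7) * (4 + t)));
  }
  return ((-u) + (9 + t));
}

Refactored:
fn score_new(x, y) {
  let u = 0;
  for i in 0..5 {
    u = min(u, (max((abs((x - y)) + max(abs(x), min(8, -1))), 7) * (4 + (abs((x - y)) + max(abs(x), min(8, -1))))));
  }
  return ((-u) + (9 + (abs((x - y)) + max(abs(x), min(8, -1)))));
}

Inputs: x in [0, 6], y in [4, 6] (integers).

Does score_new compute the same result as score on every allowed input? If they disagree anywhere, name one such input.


Equivalent — the differences include local variable names differ; arithmetic usage differs; statement counts differ; constant usage differs; min/max/abs usage differs, yet no declared input distinguishes the two.
One worked example (x=3, y=5) — score: t := 5 | u := 0 | iter i=0: | u := 0 | iter i=1: | u := 0 | iter i=2: | u := 0 | iter i=3: | u := 0 | iter i=4: | u := 0 | result 14; score_new: u := 0 | iter i=0: | u := 0 | iter i=1: | u := 0 | iter i=2: | u := 0 | iter i=3: | u := 0 | iter i=4: | u := 0 | result 14; agreement on 14.
Every one of the 21 inputs gives matching results.
verdict: equivalent


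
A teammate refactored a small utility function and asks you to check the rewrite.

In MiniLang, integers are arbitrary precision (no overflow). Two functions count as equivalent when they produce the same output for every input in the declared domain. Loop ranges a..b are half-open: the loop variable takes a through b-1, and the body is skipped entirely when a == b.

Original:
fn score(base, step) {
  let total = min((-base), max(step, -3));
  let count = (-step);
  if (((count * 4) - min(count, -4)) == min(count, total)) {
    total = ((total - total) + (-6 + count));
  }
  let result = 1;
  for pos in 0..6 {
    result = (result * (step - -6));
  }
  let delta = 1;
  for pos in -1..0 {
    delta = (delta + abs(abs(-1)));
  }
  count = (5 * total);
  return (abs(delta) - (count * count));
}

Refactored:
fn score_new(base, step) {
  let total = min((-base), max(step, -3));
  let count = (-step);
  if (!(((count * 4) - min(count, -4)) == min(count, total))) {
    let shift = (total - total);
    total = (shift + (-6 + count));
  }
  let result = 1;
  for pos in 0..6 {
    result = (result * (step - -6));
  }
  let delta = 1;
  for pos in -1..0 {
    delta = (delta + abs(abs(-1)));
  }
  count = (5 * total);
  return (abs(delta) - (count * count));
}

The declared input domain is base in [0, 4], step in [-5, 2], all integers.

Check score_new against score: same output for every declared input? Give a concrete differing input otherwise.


Not equivalent: base=0, step=-5 separates them (-223 vs -23).
score: total = -3; count = 5; (((count * 4) - min(count, -4)) == min(count, total)) -> false; result = 1; [pos=0]; result = 1; [pos=1]; result = 1; [pos=2]; result = 1; [pos=3]; result = 1; [pos=4]; result = 1; [pos=5]; result = 1; delta = 1; [pos=-1]; delta = 2; count = -15; return -223
score_new: total = -3; count = 5; (!(((count * 4) - min(count, -4)) == min(count, total))) -> true; shift = 0; total = -1; result = 1; [pos=0]; result = 1; [pos=1]; result = 1; [pos=2]; result = 1; [pos=3]; result = 1; [pos=4]; result = 1; [pos=5]; result = 1; delta = 1; [pos=-1]; delta = 2; count = -5; return -23
verdict: not equivalent; witness: base=0, step=-5


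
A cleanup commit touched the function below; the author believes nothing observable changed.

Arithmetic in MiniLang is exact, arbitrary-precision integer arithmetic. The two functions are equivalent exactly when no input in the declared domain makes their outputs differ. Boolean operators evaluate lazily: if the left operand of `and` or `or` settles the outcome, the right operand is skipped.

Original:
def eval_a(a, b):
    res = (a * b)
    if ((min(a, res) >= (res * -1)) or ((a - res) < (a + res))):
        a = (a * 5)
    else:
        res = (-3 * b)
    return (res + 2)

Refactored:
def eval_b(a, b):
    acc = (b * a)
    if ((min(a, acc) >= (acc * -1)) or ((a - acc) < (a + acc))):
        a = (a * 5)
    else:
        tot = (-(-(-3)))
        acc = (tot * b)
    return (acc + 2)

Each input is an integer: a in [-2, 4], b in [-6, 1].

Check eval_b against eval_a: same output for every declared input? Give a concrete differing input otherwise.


Behavior is preserved: although local variable names differ, and statement counts differ, the outputs never diverge.
Spot check at a=0, b=-2 — eval_a: res = 0; ((min(a, res) >= (res * -1)) or ((a - res) < (a + res))) -> true; a = 0; return 2. eval_b: acc = 0; ((min(a, acc) >= (acc * -1)) or ((a - acc) < (a + acc))) -> true; a = 0; return 2. Both give 2.
Every one of the 56 inputs gives matching results.
verdict: equivalent


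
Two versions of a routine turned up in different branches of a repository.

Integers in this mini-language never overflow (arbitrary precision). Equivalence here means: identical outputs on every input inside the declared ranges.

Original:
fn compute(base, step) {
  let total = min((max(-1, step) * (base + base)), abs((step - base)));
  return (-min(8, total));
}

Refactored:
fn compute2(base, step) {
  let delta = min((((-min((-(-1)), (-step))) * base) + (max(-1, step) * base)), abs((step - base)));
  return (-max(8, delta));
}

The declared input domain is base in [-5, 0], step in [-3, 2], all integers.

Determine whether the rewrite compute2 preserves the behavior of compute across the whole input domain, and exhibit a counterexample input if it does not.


Try base=-5, step=-3.
compute: total=2, then returns -2
compute2: delta=2, then returns -8
-2 vs -8 — the two versions disagree here.
verdict: not equivalent; witness: base=-5, step=-3


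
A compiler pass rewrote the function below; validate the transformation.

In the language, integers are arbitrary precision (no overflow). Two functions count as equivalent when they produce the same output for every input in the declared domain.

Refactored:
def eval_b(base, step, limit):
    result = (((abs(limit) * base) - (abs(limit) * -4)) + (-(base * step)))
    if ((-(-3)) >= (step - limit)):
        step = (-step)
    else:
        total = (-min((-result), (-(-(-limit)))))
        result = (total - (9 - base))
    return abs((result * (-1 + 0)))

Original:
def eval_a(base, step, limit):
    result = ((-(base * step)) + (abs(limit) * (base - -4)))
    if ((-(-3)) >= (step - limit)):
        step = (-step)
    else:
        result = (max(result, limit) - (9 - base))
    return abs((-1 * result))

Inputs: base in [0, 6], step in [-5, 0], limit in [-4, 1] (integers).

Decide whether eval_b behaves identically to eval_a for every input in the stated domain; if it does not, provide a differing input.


Comparing the listings, the differences include: statement counts differ, plus min/max/abs usage differs, plus constant usage differs, plus local variable names differ, plus arithmetic usage differs.
One worked example (base=6, step=-2, limit=0) — eval_a: result becomes 12; next ((-(-3)) >= (step - limit)) evaluates to true; next step becomes 2; next final value 12; eval_b: result becomes 12; next ((-(-3)) >= (step - limit)) evaluates to true; next step becomes 2; next final value 12; agreement on 12.
Every one of the 252 inputs gives matching results.
verdict: equivalent


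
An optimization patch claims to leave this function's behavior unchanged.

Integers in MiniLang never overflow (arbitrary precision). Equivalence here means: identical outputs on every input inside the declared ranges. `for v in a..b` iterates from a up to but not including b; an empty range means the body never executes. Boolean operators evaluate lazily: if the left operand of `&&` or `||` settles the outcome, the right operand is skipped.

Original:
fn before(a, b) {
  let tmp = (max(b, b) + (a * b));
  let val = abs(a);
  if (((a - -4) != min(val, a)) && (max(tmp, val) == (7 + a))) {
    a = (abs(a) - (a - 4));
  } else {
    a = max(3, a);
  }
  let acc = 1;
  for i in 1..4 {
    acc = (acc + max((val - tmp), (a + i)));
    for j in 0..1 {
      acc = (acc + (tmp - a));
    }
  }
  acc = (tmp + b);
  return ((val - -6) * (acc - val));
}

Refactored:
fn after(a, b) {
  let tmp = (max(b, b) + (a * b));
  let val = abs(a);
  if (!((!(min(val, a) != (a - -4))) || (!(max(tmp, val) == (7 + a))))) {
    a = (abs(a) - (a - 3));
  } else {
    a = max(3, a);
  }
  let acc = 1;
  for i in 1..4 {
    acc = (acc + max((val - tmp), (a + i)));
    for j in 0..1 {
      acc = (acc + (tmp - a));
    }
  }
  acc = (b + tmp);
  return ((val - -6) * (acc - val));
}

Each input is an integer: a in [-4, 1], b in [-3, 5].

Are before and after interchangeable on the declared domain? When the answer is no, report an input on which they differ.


Equivalent. Although `4` became `3`, no input in the stated domain can expose it.
Checked all 54 inputs in the declared domain: the outputs agree on every one.
Tracing a=-2, b=4: before: tmp = -4; val = 2; (((a - -4) != min(val, a)) && (max(tmp, val) == (7 + a))) -> false; a = 3; acc = 1; [i=1]; acc = 7; [j=0]; acc = 0; [i=2]; acc = 6; [j=0]; acc = -1; [i=3]; acc = 5; [j=0]; acc = -2; acc = 0; return -16 | after: tmp = -4; val = 2; (!((!(min(val, a) != (a - -4))) || (!(max(tmp, val) == (7 + a))))) -> false; a = 3; acc = 1; [i=1]; acc = 7; [j=0]; acc = 0; [i=2]; acc = 6; [j=0]; acc = -1; [i=3]; acc = 5; [j=0]; acc = -2; acc = 0; return -16 — matching result -16.
verdict: equivalent


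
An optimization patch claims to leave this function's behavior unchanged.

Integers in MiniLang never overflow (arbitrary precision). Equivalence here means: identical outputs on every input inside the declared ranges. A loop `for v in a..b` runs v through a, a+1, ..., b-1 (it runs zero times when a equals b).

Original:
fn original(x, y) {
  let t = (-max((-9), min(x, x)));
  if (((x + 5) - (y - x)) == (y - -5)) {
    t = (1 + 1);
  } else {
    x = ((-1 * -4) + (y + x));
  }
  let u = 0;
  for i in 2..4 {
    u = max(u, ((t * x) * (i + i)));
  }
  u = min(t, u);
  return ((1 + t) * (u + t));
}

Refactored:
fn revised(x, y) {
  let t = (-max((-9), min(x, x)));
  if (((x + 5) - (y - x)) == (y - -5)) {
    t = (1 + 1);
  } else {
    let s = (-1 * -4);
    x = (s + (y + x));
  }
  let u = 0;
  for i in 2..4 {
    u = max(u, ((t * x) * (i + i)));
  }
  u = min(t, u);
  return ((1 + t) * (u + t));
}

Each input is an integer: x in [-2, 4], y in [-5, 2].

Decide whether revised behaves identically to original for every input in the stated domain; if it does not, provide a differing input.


Reading the diff, among the changes: local variable names differ, and statement counts differ.
Spot check at x=-2, y=-5 — original: t becomes 2; next (((x + 5) - (y - x)) == (y - -5)) evaluates to false; next x becomes -3; next u becomes 0; next at i=2:; next u becomes 0; next at i=3:; next u becomes 0; next u becomes 0; next final value 6. revised: t becomes 2; next (((x + 5) - (y - x)) == (y - -5)) evaluates to false; next s becomes 4; next x becomes -3; next u becomes 0; next at i=2:; next u becomes 0; next at i=3:; next u becomes 0; next u becomes 0; next final value 6. Both give 6.
Sweeping the whole domain (56 inputs) finds no disagreement.
verdict: equivalent


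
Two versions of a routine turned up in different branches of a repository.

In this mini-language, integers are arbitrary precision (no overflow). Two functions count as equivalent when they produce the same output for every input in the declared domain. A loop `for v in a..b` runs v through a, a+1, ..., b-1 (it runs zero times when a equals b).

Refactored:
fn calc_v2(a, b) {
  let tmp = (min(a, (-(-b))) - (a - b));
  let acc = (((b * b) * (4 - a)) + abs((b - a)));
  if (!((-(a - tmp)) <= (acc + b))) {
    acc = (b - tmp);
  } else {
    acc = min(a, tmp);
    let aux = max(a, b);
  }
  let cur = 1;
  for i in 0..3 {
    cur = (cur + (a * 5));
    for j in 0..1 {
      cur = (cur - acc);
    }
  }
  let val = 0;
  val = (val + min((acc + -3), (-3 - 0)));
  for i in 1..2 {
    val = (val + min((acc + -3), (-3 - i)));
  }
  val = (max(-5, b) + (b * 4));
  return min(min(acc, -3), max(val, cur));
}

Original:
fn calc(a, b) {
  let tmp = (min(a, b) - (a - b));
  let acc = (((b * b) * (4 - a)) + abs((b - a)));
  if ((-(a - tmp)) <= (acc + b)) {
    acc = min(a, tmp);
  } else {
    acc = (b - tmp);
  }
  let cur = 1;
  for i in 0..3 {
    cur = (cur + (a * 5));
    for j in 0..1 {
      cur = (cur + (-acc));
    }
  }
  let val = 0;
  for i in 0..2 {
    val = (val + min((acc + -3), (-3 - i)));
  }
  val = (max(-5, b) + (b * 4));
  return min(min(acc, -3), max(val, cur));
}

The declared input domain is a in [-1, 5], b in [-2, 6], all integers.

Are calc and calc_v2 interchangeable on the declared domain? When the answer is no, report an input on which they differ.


Reading the diff, among the changes: boolean connective usage differs; arithmetic usage differs; local variable names differ; loop structure differs; min/max/abs usage differs; statement counts differ; constant usage differs.
Spot check at a=-1, b=4 — calc: tmp becomes 4; next acc becomes 85; next ((-(a - tmp)) <= (acc + b)) evaluates to true; next acc becomes -1; next cur becomes 1; next at i=0:; next cur becomes -4; next at j=0:; next cur becomes -3; next at i=1:; next cur becomes -8; next at j=0:; next cur becomes -7; next at i=2:; next cur becomes -12; next at j=0:; next cur becomes -11; next val becomes 0; next at i=0:; next val becomes -4; next at i=1:; next val becomes -8; next val becomes 20; next final value -3. calc_v2: tmp becomes 4; next acc becomes 85; next (!((-(a - tmp)) <= (acc + b))) evaluates to false; next acc becomes -1; next aux becomes 4; next cur becomes 1; next at i=0:; next cur becomes -4; next at j=0:; next cur becomes -3; next at i=1:; next cur becomes -8; next at j=0:; next cur becomes -7; next at i=2:; next cur becomes -12; next at j=0:; next cur becomes -11; next val becomes 0; next val becomes -4; next at i=1:; next val becomes -8; next val becomes 20; next final value -3. Both give -3.
Checked all 63 inputs in the declared domain: the outputs agree on every one.
verdict: equivalent


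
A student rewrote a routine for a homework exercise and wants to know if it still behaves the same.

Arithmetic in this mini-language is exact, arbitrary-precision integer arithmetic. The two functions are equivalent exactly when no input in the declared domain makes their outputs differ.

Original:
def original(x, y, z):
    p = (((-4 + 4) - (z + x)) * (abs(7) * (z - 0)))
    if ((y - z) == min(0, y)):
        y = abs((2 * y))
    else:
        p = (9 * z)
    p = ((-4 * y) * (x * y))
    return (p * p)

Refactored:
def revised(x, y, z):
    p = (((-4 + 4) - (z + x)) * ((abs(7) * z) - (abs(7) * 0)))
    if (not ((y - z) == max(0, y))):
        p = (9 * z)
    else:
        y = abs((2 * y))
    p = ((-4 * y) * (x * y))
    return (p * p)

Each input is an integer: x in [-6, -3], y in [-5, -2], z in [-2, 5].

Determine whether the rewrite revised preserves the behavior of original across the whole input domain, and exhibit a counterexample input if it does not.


Consider the input x=-6, y=-5, z=0.
original: p := 0 | ((y - z) == min(0, y)): true | y := 10 | p := 2400 | result 5760000
revised: p := 0 | (not ((y - z) == max(0, y))): true | p := 0 | p := 600 | result 360000
5760000 and 360000 differ, so these are not the same function on this domain.
verdict: not equivalent; witness: x=-6, y=-5, z=0


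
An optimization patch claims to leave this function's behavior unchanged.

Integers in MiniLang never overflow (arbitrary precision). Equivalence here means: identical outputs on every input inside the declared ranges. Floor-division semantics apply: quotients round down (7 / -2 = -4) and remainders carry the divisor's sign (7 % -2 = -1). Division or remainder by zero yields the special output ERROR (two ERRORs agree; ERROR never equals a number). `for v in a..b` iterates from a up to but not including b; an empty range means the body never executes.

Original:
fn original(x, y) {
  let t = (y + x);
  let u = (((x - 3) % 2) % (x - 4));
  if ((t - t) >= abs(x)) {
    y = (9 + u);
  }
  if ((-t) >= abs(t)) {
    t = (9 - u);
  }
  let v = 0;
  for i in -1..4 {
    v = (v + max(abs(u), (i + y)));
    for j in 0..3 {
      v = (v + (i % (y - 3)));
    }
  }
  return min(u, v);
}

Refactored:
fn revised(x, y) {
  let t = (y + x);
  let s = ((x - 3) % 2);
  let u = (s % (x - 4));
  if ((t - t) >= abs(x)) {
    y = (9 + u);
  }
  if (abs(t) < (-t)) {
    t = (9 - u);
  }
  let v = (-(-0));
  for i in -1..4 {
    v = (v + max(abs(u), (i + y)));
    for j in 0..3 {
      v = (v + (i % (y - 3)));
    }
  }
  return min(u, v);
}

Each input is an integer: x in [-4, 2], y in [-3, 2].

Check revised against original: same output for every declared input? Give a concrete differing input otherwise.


One difference looks behavioral, but it never changes the outcome for any declared input.
One worked example (x=-4, y=2) — original: t := -2 | u := -7 | ((t - t) >= abs(x)): false | ((-t) >= abs(t)): true | t := 16 | v := 0 | iter i=-1: | v := 7 | iter j=0: | v := 7 | iter j=1: | v := 7 | iter j=2: | v := 7 | iter i=0: | v := 14 | iter j=0: | v := 14 | iter j=1: | v := 14 | iter j=2: | v := 14 | iter i=1: | v := 21 | iter j=0: | v := 21 | iter j=1: | v := 21 | iter j=2: | v := 21 | iter i=2: | v := 28 | iter j=0: | v := 28 | iter j=1: | v := 28 | iter j=2: | v := 28 | iter i=3: | v := 35 | iter j=0: | v := 35 | iter j=1: | v := 35 | iter j=2: | v := 35 | result -7; revised: t := -2 | s := 1 | u := -7 | ((t - t) >= abs(x)): false | (abs(t) < (-t)): false | v := 0 | iter i=-1: | v := 7 | iter j=0: | v := 7 | iter j=1: | v := 7 | iter j=2: | v := 7 | iter i=0: | v := 14 | iter j=0: | v := 14 | iter j=1: | v := 14 | iter j=2: | v := 14 | iter i=1: | v := 21 | iter j=0: | v := 21 | iter j=1: | v := 21 | iter j=2: | v := 21 | iter i=2: | v := 28 | iter j=0: | v := 28 | iter j=1: | v := 28 | iter j=2: | v := 28 | iter i=3: | v := 35 | iter j=0: | v := 35 | iter j=1: | v := 35 | iter j=2: | v := 35 | result -7; agreement on -7.
Across all 42 domain points the two functions coincide.
verdict: equivalent


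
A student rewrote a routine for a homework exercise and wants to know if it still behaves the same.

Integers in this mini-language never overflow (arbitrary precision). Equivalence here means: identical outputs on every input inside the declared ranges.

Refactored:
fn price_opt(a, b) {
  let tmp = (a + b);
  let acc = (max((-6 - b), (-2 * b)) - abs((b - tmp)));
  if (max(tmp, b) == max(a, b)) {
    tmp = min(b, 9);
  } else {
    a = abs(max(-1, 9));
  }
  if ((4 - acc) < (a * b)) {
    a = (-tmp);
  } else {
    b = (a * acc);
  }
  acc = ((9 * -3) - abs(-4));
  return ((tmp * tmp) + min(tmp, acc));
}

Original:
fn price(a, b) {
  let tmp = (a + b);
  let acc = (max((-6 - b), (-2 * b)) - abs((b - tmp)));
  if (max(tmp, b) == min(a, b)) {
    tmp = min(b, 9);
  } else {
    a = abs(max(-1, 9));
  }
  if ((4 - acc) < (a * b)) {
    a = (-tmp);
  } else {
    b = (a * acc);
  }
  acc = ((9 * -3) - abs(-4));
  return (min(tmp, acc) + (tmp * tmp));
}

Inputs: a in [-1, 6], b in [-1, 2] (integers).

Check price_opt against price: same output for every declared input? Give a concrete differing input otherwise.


Evaluate both at a=-1, b=0.
price: tmp=-1, then acc=-1, then (max(tmp, b) == min(a, b)) is false, then a=9, then ((4 - acc) < (a * b)) is false, then b=-9, then acc=-31, then returns -30
price_opt: tmp=-1, then acc=-1, then (max(tmp, b) == max(a, b)) is true, then tmp=0, then ((4 - acc) < (a * b)) is false, then b=1, then acc=-31, then returns -31
-30 vs -31 — the two versions disagree here.
verdict: not equivalent; witness: a=-1, b=0


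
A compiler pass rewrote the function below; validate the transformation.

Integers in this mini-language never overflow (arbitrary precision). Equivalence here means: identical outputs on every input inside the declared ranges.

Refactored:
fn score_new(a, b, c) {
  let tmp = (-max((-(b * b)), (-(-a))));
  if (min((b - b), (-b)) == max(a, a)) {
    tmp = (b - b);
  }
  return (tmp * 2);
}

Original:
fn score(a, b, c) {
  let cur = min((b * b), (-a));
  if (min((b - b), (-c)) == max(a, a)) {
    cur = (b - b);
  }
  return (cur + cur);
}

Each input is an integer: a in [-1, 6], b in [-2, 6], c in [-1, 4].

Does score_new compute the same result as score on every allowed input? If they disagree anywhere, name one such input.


Run the pair on a=-1, b=-2, c=1.
score: cur=1, then (min((b - b), (-c)) == max(a, a)) is true, then cur=0, then returns 0
score_new: tmp=1, then (min((b - b), (-b)) == max(a, a)) is false, then returns 2
0 against 2: the behavior changed.
verdict: not equivalent; witness: a=-1, b=-2, c=1


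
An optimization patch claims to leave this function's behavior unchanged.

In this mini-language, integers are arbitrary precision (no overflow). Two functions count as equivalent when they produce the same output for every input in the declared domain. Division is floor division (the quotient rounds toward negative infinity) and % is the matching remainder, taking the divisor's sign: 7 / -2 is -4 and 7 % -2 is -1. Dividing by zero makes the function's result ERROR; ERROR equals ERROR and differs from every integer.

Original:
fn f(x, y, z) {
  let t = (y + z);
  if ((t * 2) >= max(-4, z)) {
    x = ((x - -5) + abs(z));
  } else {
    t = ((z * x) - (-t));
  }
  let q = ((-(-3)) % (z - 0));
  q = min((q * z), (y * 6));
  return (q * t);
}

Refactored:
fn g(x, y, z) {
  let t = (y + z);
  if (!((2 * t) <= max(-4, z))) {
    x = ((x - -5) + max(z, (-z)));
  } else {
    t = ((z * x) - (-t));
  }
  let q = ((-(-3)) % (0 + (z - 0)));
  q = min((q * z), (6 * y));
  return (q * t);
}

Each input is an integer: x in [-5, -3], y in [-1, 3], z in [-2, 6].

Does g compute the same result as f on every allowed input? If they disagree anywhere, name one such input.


There is a counterexample at x=-5, y=-1, z=2: -6 on one side, 54 on the other.
f: t = 1; ((t * 2) >= max(-4, z)) -> true; x = 2; q = 1; q = -6; return -6
g: t = 1; (!((2 * t) <= max(-4, z))) -> false; t = -9; q = 1; q = -6; return 54
verdict: not equivalent; witness: x=-5, y=-1, z=2


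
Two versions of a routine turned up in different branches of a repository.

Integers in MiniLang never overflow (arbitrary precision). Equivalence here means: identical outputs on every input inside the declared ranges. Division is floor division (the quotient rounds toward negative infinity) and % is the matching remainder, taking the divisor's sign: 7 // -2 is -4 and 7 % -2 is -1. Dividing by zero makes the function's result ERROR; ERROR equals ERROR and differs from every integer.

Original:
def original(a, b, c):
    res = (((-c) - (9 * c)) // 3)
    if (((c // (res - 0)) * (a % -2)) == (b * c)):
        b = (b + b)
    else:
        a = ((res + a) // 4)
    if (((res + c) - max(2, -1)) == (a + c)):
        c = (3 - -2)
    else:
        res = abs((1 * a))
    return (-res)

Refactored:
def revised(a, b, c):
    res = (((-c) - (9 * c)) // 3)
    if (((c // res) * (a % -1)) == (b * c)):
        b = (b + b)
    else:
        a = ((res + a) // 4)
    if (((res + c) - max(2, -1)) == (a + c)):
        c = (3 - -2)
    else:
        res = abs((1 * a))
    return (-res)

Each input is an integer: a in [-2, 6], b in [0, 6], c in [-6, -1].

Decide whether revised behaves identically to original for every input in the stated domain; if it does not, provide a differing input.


Input a=-1, b=0, c=-6: -4 from original versus -1 from revised.
verdict: not equivalent; witness: a=-1, b=0, c=-6


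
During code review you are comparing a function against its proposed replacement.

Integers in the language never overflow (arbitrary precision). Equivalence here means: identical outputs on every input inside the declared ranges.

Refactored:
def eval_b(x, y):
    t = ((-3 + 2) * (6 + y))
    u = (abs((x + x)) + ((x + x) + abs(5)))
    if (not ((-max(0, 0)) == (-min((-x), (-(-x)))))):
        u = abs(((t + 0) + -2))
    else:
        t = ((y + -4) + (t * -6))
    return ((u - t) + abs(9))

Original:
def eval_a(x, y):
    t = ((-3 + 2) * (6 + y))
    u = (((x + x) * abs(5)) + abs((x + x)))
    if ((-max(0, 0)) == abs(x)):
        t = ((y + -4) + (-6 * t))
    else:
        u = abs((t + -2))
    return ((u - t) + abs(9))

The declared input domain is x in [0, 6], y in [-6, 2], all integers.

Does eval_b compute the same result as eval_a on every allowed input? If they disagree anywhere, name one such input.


Consider the input x=0, y=-6.
eval_a: t becomes 0; next u becomes 0; next ((-max(0, 0)) == abs(x)) evaluates to true; next t becomes -10; next final value 19
eval_b: t becomes 0; next u becomes 5; next (not ((-max(0, 0)) == (-min((-x), (-(-x)))))) evaluates to false; next t becomes -10; next final value 24
19 vs 24 — the two versions disagree here.
verdict: not equivalent; witness: x=0, y=-6


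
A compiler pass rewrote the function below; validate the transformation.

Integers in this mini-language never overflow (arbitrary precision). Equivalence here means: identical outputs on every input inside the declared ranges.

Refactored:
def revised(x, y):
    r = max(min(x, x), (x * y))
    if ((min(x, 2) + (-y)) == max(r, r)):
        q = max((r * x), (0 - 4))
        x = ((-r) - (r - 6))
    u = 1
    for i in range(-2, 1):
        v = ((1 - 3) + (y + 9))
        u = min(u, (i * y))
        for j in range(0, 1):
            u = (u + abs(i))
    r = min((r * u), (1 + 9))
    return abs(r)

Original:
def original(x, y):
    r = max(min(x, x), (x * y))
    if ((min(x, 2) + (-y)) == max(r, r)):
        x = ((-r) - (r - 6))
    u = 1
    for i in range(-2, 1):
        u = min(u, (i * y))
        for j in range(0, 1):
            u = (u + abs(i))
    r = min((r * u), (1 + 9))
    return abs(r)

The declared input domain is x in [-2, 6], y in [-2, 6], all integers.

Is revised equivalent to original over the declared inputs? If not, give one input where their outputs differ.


Comparing the listings, the differences include: local variable names differ, plus min/max/abs usage differs, plus statement counts differ, plus constant usage differs, plus arithmetic usage differs.
As a probe, take x=-2, y=-2: original runs r becomes 4; next ((min(x, 2) + (-y)) == max(r, r)) evaluates to false; next u becomes 1; next at i=-2:; next u becomes 1; next at j=0:; next u becomes 3; next at i=-1:; next u becomes 2; next at j=0:; next u becomes 3; next at i=0:; next u becomes 0; next at j=0:; next u becomes 0; next r becomes 0; next final value 0; revised runs r becomes 4; next ((min(x, 2) + (-y)) == max(r, r)) evaluates to false; next u becomes 1; next at i=-2:; next v becomes 5; next u becomes 1; next at j=0:; next u becomes 3; next at i=-1:; next v becomes 5; next u becomes 2; next at j=0:; next u becomes 3; next at i=0:; next v becomes 5; next u becomes 0; next at j=0:; next u becomes 0; next r becomes 0; next final value 0; both end at 0.
Sweeping the whole domain (81 inputs) finds no disagreement.
verdict: equivalent


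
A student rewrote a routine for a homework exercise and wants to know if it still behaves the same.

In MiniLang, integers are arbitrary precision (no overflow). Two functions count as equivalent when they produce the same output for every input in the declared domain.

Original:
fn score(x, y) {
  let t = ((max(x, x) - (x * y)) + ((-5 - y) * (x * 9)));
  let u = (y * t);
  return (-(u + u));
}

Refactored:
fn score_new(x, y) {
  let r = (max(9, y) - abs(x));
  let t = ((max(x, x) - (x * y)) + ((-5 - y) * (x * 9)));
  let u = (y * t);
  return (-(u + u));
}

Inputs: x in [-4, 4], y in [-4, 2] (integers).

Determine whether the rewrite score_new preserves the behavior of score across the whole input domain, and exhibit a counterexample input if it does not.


This is a faithful refactor — min/max/abs usage differs; and constant usage differs; and arithmetic usage differs; and statement counts differ; and local variable names differ, but the computed results match everywhere.
One worked example (x=0, y=-1) — score: t = 0; u = 0; return 0; score_new: r = 9; t = 0; u = 0; return 0; agreement on 0.
Every one of the 63 inputs gives matching results.
verdict: equivalent


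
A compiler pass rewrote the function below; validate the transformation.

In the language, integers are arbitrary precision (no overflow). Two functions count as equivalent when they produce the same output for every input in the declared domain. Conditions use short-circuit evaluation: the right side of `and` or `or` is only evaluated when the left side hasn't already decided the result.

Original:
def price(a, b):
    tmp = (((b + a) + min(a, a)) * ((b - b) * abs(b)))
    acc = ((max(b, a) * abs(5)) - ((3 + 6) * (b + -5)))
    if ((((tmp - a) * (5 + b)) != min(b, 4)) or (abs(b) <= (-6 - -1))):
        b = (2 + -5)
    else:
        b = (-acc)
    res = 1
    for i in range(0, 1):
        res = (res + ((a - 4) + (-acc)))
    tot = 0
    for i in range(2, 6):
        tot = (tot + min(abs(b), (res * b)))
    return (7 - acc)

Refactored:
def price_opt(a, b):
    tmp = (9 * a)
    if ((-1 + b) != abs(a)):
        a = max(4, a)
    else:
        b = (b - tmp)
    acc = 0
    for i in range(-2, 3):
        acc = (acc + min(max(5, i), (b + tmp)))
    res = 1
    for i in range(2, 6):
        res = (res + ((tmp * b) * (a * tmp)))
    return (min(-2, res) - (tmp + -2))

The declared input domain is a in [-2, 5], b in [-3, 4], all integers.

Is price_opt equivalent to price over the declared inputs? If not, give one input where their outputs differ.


Try a=-2, b=-3.
price: tmp=0, then acc=62, then ((((tmp - a) * (5 + b)) != min(b, 4)) or (abs(b) <= (-6 - -1))) is true, then b=-3, then res=1, then (i=0), then res=-67, then tot=0, then (i=2), then tot=3, then (i=3), then tot=6, then (i=4), then tot=9, then (i=5), then tot=12, then returns -55
price_opt: tmp=-18, then ((-1 + b) != abs(a)) is true, then a=4, then acc=0, then (i=-2), then acc=-21, then (i=-1), then acc=-42, then (i=0), then acc=-63, then (i=1), then acc=-84, then (i=2), then acc=-105, then res=1, then (i=2), then res=-3887, then (i=3), then res=-7775, then (i=4), then res=-11663, then (i=5), then res=-15551, then returns -15531
-55 != -15531, so the rewrite changes behavior.
verdict: not equivalent; witness: a=-2, b=-3


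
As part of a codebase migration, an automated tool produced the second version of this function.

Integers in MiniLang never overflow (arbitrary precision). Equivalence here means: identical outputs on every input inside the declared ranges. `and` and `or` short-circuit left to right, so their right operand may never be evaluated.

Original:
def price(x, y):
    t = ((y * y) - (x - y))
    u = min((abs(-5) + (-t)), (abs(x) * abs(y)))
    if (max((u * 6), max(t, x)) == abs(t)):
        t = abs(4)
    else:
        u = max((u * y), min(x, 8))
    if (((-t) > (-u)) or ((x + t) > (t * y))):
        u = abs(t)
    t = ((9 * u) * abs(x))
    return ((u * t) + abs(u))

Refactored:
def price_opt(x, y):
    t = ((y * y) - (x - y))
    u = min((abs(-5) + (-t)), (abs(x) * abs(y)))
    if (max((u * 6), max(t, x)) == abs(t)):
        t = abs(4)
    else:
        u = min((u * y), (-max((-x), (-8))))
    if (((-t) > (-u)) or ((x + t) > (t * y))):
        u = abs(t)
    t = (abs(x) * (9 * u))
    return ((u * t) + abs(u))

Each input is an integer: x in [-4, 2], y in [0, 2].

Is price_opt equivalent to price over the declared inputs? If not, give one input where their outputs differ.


Not equivalent: x=-2, y=1 separates them (19 vs 74).
price: t := 4 | u := 1 | (max((u * 6), max(t, x)) == abs(t)): false | u := 1 | (((-t) > (-u)) or ((x + t) > (t * y))): false | t := 18 | result 19
price_opt: t := 4 | u := 1 | (max((u * 6), max(t, x)) == abs(t)): false | u := -2 | (((-t) > (-u)) or ((x + t) > (t * y))): false | t := -36 | result 74
verdict: not equivalent; witness: x=-2, y=1


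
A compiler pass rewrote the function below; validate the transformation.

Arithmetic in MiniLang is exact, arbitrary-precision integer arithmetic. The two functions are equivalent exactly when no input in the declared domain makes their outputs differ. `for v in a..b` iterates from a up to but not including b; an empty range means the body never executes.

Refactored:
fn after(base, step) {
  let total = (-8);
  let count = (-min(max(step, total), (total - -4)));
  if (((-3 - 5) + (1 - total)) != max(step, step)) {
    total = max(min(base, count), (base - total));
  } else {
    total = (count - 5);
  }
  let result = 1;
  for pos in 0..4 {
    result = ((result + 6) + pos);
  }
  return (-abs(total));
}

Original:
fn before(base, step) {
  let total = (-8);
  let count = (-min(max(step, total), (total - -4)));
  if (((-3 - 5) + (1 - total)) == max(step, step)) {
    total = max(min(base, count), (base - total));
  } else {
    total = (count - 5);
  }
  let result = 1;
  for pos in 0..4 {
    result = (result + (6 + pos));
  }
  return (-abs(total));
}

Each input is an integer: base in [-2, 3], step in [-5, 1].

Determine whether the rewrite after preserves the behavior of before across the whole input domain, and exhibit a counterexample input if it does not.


Not equivalent: base=-2, step=-5 separates them (0 vs -6).
before: total=-8, then count=5, then (((-3 - 5) + (1 - total)) == max(step, step)) is false, then total=0, then result=1, then (pos=0), then result=7, then (pos=1), then result=14, then (pos=2), then result=22, then (pos=3), then result=31, then returns 0
after: total=-8, then count=5, then (((-3 - 5) + (1 - total)) != max(step, step)) is true, then total=6, then result=1, then (pos=0), then result=7, then (pos=1), then result=14, then (pos=2), then result=22, then (pos=3), then result=31, then returns -6
verdict: not equivalent; witness: base=-2, step=-5


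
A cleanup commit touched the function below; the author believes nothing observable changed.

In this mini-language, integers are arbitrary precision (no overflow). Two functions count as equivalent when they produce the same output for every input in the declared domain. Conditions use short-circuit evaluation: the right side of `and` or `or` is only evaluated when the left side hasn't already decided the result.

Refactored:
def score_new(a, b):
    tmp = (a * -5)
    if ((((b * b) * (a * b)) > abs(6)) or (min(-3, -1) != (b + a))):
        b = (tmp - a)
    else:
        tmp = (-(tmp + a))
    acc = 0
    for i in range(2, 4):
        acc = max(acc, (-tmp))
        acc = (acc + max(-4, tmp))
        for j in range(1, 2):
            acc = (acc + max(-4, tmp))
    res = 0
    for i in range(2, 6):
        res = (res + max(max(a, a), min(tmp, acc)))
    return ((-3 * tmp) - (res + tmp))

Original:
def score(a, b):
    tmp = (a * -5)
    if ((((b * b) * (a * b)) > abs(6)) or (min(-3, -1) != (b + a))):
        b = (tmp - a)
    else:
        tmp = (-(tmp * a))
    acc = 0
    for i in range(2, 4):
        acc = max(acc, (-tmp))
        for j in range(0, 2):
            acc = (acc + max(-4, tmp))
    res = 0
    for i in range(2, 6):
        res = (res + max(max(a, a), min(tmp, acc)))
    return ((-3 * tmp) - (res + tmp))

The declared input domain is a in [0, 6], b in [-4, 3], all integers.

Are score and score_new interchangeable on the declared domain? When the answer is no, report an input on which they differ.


Try a=1, b=-4.
score: tmp = -5; ((((b * b) * (a * b)) > abs(6)) or (min(-3, -1) != (b + a))) -> false; tmp = 5; acc = 0; [i=2]; acc = 0; [j=0]; acc = 5; [j=1]; acc = 10; [i=3]; acc = 10; [j=0]; acc = 15; [j=1]; acc = 20; res = 0; [i=2]; res = 5; [i=3]; res = 10; [i=4]; res = 15; [i=5]; res = 20; return -40
score_new: tmp = -5; ((((b * b) * (a * b)) > abs(6)) or (min(-3, -1) != (b + a))) -> false; tmp = 4; acc = 0; [i=2]; acc = 0; acc = 4; [j=1]; acc = 8; [i=3]; acc = 8; acc = 12; [j=1]; acc = 16; res = 0; [i=2]; res = 4; [i=3]; res = 8; [i=4]; res = 12; [i=5]; res = 16; return -32
-40 != -32, so the rewrite changes behavior.
verdict: not equivalent; witness: a=1, b=-4


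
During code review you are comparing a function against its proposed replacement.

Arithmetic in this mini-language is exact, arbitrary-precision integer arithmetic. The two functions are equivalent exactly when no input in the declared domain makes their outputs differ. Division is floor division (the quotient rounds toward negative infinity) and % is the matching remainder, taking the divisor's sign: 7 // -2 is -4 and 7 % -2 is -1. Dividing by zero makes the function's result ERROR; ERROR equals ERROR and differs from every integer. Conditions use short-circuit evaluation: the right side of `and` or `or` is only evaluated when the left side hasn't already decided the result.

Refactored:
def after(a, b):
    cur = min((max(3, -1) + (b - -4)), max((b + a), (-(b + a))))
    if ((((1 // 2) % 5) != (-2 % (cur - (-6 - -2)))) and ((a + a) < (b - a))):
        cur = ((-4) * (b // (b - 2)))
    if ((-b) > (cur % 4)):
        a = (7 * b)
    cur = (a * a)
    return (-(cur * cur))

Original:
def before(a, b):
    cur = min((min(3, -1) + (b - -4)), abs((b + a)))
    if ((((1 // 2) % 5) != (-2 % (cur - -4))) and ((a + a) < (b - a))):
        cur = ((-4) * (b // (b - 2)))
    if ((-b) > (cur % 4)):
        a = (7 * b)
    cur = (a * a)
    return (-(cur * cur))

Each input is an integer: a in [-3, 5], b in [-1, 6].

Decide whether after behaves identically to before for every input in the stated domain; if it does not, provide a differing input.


The rewrite breaks on a=5, b=-1, where the results are -625 and -2401.
before: cur = 2; ((((1 // 2) % 5) != (-2 % (cur - -4))) and ((a + a) < (b - a))) -> false; ((-b) > (cur % 4)) -> false; cur = 25; return -625
after: cur = 4; ((((1 // 2) % 5) != (-2 % (cur - (-6 - -2)))) and ((a + a) < (b - a))) -> false; ((-b) > (cur % 4)) -> true; a = -7; cur = 49; return -2401
verdict: not equivalent; witness: a=5, b=-1
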